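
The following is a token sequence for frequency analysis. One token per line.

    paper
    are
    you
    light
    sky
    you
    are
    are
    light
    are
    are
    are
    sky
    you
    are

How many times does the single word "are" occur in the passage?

Scanning the 15 tokens for "are":
  position 2: are
  position 7: are
  position 8: are
  position 10: are
  position 11: are
  position 12: are
  position 15: are

7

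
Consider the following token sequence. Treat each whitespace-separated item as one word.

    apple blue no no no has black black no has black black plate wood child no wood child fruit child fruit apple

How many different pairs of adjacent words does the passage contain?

22 tokens → 21 bigram windows in total.
Repeated bigrams (each contributes count−1 duplicates):
  black black: 2
  child fruit: 2
  has black: 2
  no has: 2
  no no: 2
  wood child: 2
6 duplicate windows → 21 − 6 = 15 distinct.

15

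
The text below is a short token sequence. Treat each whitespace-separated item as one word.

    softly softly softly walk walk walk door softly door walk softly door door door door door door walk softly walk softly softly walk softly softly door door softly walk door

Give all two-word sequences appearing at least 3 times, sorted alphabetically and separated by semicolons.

Bigram counts meeting the condition (at least 3 times):
  door door: 6
  softly door: 3
  softly softly: 4
  softly walk: 4
  walk softly: 4

door door; softly door; softly softly; softly walk; walk softly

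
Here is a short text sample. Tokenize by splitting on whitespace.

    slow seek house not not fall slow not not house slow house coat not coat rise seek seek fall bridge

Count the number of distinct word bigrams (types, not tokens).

18

20 tokens → 19 bigram windows in total.
Repeated bigrams (each contributes count−1 duplicates):
  not not: 2
1 duplicate windows → 19 − 1 = 18 distinct.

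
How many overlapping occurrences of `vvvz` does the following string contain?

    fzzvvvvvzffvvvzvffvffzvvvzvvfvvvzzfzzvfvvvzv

5

Sliding a length-4 window over the 44 characters (41 positions):
  position 6–9: vvvz
  position 12–15: vvvz
  position 23–26: vvvz
  position 30–33: vvvz
  position 40–43: vvvz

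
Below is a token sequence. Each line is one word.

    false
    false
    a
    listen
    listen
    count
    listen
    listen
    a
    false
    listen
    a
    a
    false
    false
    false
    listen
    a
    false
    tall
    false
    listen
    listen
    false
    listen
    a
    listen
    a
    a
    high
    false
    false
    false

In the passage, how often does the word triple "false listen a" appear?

Scanning the 31 overlapping trigram windows for "false listen a":
  position 10–12: false listen a
  position 16–18: false listen a
  position 24–26: false listen a

3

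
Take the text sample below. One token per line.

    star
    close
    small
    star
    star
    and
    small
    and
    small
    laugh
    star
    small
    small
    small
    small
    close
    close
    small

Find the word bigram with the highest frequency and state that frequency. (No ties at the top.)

Bigram frequencies (highest first):
  small small: 3
  close small: 2
  and small: 2
  star close: 1
  small star: 1
  star star: 1
  … (7 more, each ≤ 1)

"small small", 3 times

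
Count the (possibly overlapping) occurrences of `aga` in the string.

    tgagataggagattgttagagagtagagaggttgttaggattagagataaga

9

Sliding a length-3 window over the 52 characters (50 positions):
  position 3–5: aga
  position 10–12: aga
  position 18–20: aga
  position 20–22: aga
  position 25–27: aga
  position 27–29: aga
  position 43–45: aga
  position 45–47: aga
  position 50–52: aga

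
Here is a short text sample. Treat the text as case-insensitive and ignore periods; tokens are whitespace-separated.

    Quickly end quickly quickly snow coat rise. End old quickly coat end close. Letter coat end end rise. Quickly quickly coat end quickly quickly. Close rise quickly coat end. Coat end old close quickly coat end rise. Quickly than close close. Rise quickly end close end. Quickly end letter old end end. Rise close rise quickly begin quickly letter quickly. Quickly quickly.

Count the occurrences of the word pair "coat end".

6

Scanning the 61 overlapping bigram windows for "coat end":
  position 11–12: coat end
  position 15–16: coat end
  position 21–22: coat end
  position 28–29: coat end
  position 30–31: coat end
  position 35–36: coat end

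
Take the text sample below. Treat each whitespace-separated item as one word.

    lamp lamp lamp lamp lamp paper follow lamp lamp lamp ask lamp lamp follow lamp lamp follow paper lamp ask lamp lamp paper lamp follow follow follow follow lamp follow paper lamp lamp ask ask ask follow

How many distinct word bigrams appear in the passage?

37 tokens → 36 bigram windows in total.
Repeated bigrams (each contributes count−1 duplicates):
  lamp lamp: 10
  lamp follow: 4
  follow follow: 3
  follow lamp: 3
  lamp ask: 3
  paper lamp: 3
  ask ask: 2
  ask lamp: 2
  … (2 more repeated)
24 duplicate windows → 36 − 24 = 12 distinct.

12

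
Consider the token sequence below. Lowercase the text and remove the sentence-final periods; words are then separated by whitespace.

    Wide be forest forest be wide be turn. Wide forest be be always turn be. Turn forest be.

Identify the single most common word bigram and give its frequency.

"forest be", 3 times

Bigram frequencies (highest first):
  forest be: 3
  wide be: 2
  be turn: 2
  be forest: 1
  forest forest: 1
  be wide: 1
  … (7 more, each ≤ 1)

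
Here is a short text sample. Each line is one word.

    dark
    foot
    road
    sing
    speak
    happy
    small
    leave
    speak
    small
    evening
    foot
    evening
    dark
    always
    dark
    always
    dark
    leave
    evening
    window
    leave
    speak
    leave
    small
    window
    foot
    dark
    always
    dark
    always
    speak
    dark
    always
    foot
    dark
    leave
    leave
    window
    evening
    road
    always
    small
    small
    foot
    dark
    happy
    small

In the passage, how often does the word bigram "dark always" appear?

5

Scanning the 47 overlapping bigram windows for "dark always":
  position 14–15: dark always
  position 16–17: dark always
  position 28–29: dark always
  position 30–31: dark always
  position 33–34: dark always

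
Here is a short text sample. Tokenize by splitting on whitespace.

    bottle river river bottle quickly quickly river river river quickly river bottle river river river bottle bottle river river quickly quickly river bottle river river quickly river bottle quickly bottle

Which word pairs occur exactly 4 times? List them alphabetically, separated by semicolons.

Bigram counts meeting the condition (exactly 4 times):
  bottle river: 4
  quickly river: 4

bottle river; quickly river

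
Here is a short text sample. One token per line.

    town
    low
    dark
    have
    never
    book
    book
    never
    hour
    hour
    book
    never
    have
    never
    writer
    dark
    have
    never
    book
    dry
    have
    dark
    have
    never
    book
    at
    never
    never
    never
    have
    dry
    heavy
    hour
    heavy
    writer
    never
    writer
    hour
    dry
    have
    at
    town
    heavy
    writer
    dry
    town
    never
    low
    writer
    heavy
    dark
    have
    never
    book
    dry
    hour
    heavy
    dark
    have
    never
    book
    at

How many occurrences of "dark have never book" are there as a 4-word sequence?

Scanning the 59 overlapping 4-gram windows for "dark have never book":
  position 3–6: dark have never book
  position 16–19: dark have never book
  position 22–25: dark have never book
  position 51–54: dark have never book
  position 58–61: dark have never book

5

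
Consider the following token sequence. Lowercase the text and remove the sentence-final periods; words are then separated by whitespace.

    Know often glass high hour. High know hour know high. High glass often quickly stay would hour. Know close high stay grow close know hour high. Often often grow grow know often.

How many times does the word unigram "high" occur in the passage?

Scanning the 32 tokens for "high":
  position 4: high
  position 6: high
  position 10: high
  position 11: high
  position 20: high
  position 26: high

6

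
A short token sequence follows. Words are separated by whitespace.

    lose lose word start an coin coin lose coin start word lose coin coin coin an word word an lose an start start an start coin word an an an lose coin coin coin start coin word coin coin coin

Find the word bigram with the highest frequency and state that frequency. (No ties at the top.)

Bigram frequencies (highest first):
  coin coin: 7
  lose coin: 3
  start an: 2
  coin start: 2
  word an: 2
  an lose: 2
  … (17 more, each ≤ 2)

"coin coin", 7 times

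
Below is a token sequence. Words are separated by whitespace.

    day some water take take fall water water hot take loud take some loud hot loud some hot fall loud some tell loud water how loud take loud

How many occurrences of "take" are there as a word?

Scanning the 28 tokens for "take":
  position 4: take
  position 5: take
  position 10: take
  position 12: take
  position 27: take

5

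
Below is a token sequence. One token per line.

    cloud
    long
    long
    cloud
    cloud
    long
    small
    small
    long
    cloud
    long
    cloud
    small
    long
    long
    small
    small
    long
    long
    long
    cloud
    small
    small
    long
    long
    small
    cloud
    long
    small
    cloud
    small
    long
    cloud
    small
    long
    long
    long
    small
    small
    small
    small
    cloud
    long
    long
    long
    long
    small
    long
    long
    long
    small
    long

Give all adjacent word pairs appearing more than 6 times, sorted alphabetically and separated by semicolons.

long long; long small; small long

Bigram counts meeting the condition (more than 6 times):
  long long: 12
  long small: 7
  small long: 8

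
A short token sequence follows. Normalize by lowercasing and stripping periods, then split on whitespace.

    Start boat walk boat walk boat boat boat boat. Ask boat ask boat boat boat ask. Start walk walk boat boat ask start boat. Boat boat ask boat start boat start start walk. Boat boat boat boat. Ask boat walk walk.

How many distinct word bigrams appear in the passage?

41 tokens → 40 bigram windows in total.
Repeated bigrams (each contributes count−1 duplicates):
  boat boat: 11
  boat ask: 6
  ask boat: 4
  walk boat: 4
  boat walk: 3
  start boat: 3
  ask start: 2
  boat start: 2
  … (2 more repeated)
29 duplicate windows → 40 − 29 = 11 distinct.

11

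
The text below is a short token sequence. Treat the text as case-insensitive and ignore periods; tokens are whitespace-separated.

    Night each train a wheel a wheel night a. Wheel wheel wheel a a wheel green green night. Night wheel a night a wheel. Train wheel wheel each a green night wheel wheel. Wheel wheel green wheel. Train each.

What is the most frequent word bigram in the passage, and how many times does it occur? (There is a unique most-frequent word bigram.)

"wheel wheel", 6 times

Bigram frequencies (highest first):
  wheel wheel: 6
  a wheel: 5
  wheel a: 3
  night a: 2
  wheel green: 2
  green night: 2
  … (16 more, each ≤ 2)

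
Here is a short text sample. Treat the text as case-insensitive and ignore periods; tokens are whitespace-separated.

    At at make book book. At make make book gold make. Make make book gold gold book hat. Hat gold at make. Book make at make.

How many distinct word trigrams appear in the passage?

21

26 tokens → 24 trigram windows in total.
Repeated trigrams (each contributes count−1 duplicates):
  at make book: 2
  make book gold: 2
  make make book: 2
3 duplicate windows → 24 − 3 = 21 distinct.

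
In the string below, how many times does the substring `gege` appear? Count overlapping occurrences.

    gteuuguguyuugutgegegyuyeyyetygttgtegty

1

Sliding a length-4 window over the 38 characters (35 positions):
  position 16–19: gege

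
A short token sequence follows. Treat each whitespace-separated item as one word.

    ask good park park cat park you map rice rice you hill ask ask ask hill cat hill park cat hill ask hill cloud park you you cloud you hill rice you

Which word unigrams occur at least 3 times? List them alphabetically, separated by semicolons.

Unigram counts meeting the condition (at least 3 times):
  ask: 5
  cat: 3
  hill: 6
  park: 5
  rice: 3
  you: 6

ask; cat; hill; park; rice; you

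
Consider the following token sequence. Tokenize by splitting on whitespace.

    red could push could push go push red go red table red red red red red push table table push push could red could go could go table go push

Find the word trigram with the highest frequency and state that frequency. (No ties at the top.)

Trigram frequencies (highest first):
  red red red: 3
  red could push: 1
  could push could: 1
  push could push: 1
  could push go: 1
  push go push: 1
  … (20 more, each ≤ 1)

"red red red", 3 times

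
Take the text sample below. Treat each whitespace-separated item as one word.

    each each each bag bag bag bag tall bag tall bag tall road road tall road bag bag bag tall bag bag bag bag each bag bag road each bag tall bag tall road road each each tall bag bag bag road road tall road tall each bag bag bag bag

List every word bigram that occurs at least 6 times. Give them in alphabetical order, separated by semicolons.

bag bag; bag tall

Bigram counts meeting the condition (at least 6 times):
  bag bag: 14
  bag tall: 6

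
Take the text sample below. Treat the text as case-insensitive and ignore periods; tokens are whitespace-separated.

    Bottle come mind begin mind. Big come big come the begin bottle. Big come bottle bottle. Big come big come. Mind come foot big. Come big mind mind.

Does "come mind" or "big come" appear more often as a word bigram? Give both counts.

"big come" (6 vs 2)

"come mind": 2 occurrences
"big come": 6 occurrences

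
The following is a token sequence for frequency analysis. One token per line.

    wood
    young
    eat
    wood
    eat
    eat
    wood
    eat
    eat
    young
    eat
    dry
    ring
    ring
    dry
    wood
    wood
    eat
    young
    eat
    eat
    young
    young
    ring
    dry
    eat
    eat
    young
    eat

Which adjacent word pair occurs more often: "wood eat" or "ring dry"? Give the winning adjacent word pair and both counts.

"wood eat" (3 vs 2)

"wood eat": 3 occurrences
"ring dry": 2 occurrences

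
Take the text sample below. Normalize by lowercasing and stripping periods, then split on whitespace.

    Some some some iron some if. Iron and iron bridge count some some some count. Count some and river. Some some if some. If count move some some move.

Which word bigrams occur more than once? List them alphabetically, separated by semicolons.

count some; some if; some some

Bigram counts meeting the condition (more than once):
  count some: 2
  some if: 3
  some some: 6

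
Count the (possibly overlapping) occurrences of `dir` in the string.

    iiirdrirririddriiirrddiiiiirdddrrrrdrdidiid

Sliding a length-3 window over the 43 characters (41 positions):
  (no match at any position)

0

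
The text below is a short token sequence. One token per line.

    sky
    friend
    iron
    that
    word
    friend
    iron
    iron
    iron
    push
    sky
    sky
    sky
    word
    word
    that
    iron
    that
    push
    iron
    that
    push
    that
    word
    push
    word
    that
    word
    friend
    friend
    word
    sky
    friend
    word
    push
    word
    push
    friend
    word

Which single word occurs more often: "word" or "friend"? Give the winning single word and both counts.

"word": 10 occurrences
"friend": 6 occurrences

"word" (10 vs 6)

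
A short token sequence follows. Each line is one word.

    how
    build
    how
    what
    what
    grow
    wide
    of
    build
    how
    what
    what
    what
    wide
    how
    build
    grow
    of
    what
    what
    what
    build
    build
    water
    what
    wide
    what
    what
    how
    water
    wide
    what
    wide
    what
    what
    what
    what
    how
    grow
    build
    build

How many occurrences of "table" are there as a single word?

Scanning the 41 tokens for "table":
  (none found)

0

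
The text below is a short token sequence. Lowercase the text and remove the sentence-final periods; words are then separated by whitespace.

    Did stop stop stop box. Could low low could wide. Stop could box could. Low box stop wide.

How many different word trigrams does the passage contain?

18 tokens → 16 trigram windows in total.
Repeated trigrams (each contributes count−1 duplicates):
  box could low: 2
1 duplicate windows → 16 − 1 = 15 distinct.

15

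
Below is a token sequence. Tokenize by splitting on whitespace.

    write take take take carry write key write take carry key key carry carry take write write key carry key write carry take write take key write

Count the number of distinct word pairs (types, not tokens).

15

27 tokens → 26 bigram windows in total.
Repeated bigrams (each contributes count−1 duplicates):
  key write: 3
  write take: 3
  carry key: 2
  carry take: 2
  key carry: 2
  take carry: 2
  take take: 2
  take write: 2
  … (1 more repeated)
11 duplicate windows → 26 − 11 = 15 distinct.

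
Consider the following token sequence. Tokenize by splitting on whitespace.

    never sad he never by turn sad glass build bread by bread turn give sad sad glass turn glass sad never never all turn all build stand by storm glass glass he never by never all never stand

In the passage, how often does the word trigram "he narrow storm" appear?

Scanning the 36 overlapping trigram windows for "he narrow storm":
  (none found)

0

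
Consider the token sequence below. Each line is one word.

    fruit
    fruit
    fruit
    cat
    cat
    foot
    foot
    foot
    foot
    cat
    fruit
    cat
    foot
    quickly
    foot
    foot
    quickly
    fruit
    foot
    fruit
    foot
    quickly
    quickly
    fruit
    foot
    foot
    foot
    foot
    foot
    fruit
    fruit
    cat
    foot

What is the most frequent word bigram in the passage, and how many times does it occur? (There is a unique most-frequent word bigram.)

"foot foot", 8 times

Bigram frequencies (highest first):
  foot foot: 8
  fruit fruit: 3
  fruit cat: 3
  cat foot: 3
  foot quickly: 3
  fruit foot: 3
  … (7 more, each ≤ 2)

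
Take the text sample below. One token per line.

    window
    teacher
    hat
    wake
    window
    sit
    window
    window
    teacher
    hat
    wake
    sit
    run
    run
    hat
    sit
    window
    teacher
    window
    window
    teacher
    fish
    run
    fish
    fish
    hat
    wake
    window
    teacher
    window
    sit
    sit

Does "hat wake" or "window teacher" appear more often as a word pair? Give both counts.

"window teacher" (5 vs 3)

"hat wake": 3 occurrences
"window teacher": 5 occurrences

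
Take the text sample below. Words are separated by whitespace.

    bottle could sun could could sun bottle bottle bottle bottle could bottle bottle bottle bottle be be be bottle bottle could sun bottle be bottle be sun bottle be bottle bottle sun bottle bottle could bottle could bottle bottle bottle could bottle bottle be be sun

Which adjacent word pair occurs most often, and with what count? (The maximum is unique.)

Bigram frequencies (highest first):
  bottle bottle: 12
  bottle could: 6
  bottle be: 5
  sun bottle: 4
  could bottle: 4
  could sun: 3
  … (6 more, each ≤ 3)

"bottle bottle", 12 times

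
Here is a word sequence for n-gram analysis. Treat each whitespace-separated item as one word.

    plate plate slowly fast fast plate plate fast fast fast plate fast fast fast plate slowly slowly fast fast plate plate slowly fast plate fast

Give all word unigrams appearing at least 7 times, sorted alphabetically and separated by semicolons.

Unigram counts meeting the condition (at least 7 times):
  fast: 12
  plate: 9

fast; plate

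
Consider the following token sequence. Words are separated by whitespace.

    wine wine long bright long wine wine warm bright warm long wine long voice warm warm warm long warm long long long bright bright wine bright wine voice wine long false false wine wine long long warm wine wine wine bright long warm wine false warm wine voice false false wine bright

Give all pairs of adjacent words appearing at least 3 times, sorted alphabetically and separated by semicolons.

long long; long warm; warm long; warm wine; wine bright; wine long; wine wine

Bigram counts meeting the condition (at least 3 times):
  long long: 3
  long warm: 3
  warm long: 3
  warm wine: 3
  wine bright: 3
  wine long: 4
  wine wine: 5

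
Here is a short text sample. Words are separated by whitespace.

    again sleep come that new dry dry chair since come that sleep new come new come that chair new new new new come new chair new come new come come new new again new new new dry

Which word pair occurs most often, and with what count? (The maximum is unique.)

"new new", 6 times

Bigram frequencies (highest first):
  new new: 6
  new come: 5
  come new: 4
  come that: 3
  new dry: 2
  chair new: 2
  … (14 more, each ≤ 1)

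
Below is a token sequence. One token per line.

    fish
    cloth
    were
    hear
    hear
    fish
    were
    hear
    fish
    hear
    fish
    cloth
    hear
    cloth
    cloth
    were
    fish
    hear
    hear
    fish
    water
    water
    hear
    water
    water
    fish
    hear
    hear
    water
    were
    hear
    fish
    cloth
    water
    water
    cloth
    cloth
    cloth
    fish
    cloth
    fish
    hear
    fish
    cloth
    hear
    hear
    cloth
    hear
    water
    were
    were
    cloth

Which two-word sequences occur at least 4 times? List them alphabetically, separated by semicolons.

fish cloth; fish hear; hear fish; hear hear

Bigram counts meeting the condition (at least 4 times):
  fish cloth: 5
  fish hear: 4
  hear fish: 6
  hear hear: 4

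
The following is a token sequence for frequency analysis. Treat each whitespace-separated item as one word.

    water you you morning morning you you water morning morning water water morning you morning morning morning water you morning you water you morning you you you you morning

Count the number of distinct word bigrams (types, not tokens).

9

29 tokens → 28 bigram windows in total.
Repeated bigrams (each contributes count−1 duplicates):
  you morning: 5
  you you: 5
  morning morning: 4
  morning you: 4
  water you: 3
  morning water: 2
  water morning: 2
  you water: 2
19 duplicate windows → 28 − 19 = 9 distinct.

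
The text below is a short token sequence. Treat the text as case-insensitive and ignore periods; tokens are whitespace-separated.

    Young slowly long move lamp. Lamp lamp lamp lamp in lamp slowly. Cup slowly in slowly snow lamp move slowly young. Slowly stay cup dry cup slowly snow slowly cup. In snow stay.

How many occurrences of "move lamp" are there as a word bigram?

Scanning the 32 overlapping bigram windows for "move lamp":
  position 4–5: move lamp

1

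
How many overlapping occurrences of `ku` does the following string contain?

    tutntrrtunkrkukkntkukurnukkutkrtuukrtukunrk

5

Sliding a length-2 window over the 43 characters (42 positions):
  position 13–14: ku
  position 19–20: ku
  position 21–22: ku
  position 27–28: ku
  position 39–40: ku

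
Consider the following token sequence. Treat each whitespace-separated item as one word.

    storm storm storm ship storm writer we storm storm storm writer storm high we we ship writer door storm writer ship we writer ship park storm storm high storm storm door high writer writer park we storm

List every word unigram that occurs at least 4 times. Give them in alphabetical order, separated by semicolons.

Unigram counts meeting the condition (at least 4 times):
  ship: 4
  storm: 14
  we: 5
  writer: 7

ship; storm; we; writer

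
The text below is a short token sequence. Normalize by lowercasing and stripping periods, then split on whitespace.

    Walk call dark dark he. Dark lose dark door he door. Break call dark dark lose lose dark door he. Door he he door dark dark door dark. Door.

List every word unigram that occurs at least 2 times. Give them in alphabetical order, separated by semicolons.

Unigram counts meeting the condition (at least 2 times):
  call: 2
  dark: 10
  door: 7
  he: 5
  lose: 3

call; dark; door; he; lose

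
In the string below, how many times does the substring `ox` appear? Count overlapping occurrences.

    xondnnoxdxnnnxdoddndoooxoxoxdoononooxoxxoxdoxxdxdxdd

8

Sliding a length-2 window over the 52 characters (51 positions):
  position 7–8: ox
  position 23–24: ox
  position 25–26: ox
  position 27–28: ox
  position 36–37: ox
  position 38–39: ox
  position 41–42: ox
  position 44–45: ox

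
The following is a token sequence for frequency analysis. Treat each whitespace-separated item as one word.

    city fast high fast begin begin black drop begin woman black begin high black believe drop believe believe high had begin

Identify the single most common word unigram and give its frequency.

Unigram frequencies (highest first):
  begin: 5
  high: 3
  black: 3
  believe: 3
  fast: 2
  drop: 2
  … (3 more, each ≤ 1)

"begin", 5 times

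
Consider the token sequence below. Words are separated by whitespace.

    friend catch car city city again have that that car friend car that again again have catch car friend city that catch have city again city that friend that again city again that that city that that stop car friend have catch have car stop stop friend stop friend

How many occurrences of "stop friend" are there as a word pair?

Scanning the 48 overlapping bigram windows for "stop friend":
  position 46–47: stop friend
  position 48–49: stop friend

2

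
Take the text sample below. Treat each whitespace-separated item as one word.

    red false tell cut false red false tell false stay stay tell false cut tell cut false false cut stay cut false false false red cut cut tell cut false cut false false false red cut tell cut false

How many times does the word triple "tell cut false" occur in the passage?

4

Scanning the 37 overlapping trigram windows for "tell cut false":
  position 3–5: tell cut false
  position 15–17: tell cut false
  position 28–30: tell cut false
  position 37–39: tell cut false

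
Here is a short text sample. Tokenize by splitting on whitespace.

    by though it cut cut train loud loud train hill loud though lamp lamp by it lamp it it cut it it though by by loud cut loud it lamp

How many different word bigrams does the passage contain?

30 tokens → 29 bigram windows in total.
Repeated bigrams (each contributes count−1 duplicates):
  it cut: 2
  it it: 2
  it lamp: 2
3 duplicate windows → 29 − 3 = 26 distinct.

26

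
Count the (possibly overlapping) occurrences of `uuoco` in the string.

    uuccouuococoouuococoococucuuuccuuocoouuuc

Sliding a length-5 window over the 41 characters (37 positions):
  position 6–10: uuoco
  position 14–18: uuoco
  position 32–36: uuoco

3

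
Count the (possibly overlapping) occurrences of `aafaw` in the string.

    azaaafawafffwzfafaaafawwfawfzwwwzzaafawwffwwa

3

Sliding a length-5 window over the 45 characters (41 positions):
  position 4–8: aafaw
  position 19–23: aafaw
  position 35–39: aafaw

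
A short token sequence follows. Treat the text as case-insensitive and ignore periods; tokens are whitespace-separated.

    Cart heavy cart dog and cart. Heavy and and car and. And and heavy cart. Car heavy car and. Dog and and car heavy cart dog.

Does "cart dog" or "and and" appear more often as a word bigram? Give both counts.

"and and" (4 vs 2)

"cart dog": 2 occurrences
"and and": 4 occurrences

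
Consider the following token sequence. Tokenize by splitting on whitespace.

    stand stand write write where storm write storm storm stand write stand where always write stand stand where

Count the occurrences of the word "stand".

6

Scanning the 18 tokens for "stand":
  position 1: stand
  position 2: stand
  position 10: stand
  position 12: stand
  position 16: stand
  position 17: stand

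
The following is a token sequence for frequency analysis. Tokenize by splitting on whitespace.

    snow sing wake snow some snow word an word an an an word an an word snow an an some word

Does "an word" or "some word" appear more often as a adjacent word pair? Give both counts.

"an word" (3 vs 1)

"an word": 3 occurrences
"some word": 1 occurrence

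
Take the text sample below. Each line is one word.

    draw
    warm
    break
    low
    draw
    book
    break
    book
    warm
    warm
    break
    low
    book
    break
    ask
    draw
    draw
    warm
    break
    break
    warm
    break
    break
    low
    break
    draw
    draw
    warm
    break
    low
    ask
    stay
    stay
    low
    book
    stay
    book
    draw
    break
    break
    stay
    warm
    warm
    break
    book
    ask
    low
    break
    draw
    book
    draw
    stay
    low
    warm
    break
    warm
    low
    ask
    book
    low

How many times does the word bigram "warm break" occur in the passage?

7

Scanning the 59 overlapping bigram windows for "warm break":
  position 2–3: warm break
  position 10–11: warm break
  position 18–19: warm break
  position 21–22: warm break
  position 28–29: warm break
  position 43–44: warm break
  position 54–55: warm break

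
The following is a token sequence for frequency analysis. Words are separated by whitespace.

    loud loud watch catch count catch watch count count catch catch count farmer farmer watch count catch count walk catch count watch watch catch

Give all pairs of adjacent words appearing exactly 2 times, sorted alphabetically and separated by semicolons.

Bigram counts meeting the condition (exactly 2 times):
  watch catch: 2
  watch count: 2

watch catch; watch count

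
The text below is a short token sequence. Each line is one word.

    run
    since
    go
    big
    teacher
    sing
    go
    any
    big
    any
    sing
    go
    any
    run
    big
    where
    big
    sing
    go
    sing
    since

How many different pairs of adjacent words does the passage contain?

21 tokens → 20 bigram windows in total.
Repeated bigrams (each contributes count−1 duplicates):
  sing go: 3
  go any: 2
3 duplicate windows → 20 − 3 = 17 distinct.

17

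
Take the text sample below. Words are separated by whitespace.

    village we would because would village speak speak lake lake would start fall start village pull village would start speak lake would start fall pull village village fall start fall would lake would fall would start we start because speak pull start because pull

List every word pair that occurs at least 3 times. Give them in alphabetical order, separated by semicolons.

lake would; start fall; would start

Bigram counts meeting the condition (at least 3 times):
  lake would: 3
  start fall: 3
  would start: 4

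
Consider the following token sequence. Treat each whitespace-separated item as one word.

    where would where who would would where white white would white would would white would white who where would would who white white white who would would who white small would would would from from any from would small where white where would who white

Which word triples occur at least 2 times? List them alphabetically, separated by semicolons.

white would white; who would would; would white would; would who white; would would who

Trigram counts meeting the condition (at least 2 times):
  white would white: 2
  who would would: 2
  would white would: 2
  would who white: 3
  would would who: 2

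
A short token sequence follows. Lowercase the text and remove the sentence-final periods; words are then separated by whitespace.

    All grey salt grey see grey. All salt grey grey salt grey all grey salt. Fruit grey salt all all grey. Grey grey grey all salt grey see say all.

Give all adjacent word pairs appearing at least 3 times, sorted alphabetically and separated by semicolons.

Bigram counts meeting the condition (at least 3 times):
  all grey: 3
  grey all: 3
  grey grey: 4
  grey salt: 4
  salt grey: 4

all grey; grey all; grey grey; grey salt; salt grey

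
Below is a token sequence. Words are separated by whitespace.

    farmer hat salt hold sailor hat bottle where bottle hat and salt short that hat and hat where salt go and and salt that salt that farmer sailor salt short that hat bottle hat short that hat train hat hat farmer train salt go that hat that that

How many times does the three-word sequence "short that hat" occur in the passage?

3

Scanning the 46 overlapping trigram windows for "short that hat":
  position 13–15: short that hat
  position 30–32: short that hat
  position 35–37: short that hat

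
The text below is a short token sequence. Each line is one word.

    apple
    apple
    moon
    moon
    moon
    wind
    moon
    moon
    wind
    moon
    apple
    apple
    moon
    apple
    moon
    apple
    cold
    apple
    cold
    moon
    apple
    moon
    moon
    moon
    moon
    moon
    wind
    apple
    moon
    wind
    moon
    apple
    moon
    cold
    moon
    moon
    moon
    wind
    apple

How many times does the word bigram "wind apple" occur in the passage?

Scanning the 38 overlapping bigram windows for "wind apple":
  position 27–28: wind apple
  position 38–39: wind apple

2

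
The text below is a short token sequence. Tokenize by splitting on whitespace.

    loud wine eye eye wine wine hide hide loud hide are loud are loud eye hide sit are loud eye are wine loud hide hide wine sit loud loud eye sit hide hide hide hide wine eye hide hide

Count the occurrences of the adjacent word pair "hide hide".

6

Scanning the 38 overlapping bigram windows for "hide hide":
  position 7–8: hide hide
  position 24–25: hide hide
  position 32–33: hide hide
  position 33–34: hide hide
  position 34–35: hide hide
  position 38–39: hide hide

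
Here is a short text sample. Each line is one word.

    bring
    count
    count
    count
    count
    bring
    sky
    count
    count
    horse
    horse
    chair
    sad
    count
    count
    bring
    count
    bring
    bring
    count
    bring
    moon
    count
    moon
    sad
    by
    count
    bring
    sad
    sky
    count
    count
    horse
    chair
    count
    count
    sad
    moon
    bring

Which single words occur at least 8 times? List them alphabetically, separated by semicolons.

Unigram counts meeting the condition (at least 8 times):
  bring: 8
  count: 16

bring; count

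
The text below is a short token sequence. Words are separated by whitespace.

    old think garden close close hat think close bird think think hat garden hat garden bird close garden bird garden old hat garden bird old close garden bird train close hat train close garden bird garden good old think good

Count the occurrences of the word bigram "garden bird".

5

Scanning the 39 overlapping bigram windows for "garden bird":
  position 15–16: garden bird
  position 18–19: garden bird
  position 23–24: garden bird
  position 27–28: garden bird
  position 34–35: garden bird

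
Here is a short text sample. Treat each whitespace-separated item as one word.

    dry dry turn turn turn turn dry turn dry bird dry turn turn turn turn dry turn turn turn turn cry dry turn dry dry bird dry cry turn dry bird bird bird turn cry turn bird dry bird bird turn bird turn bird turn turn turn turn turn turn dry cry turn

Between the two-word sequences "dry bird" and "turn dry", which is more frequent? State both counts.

"turn dry" (6 vs 4)

"dry bird": 4 occurrences
"turn dry": 6 occurrences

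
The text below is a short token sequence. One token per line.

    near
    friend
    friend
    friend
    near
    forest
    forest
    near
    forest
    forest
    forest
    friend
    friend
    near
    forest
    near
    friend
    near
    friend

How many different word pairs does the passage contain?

7

19 tokens → 18 bigram windows in total.
Repeated bigrams (each contributes count−1 duplicates):
  forest forest: 3
  friend friend: 3
  friend near: 3
  near forest: 3
  near friend: 3
  forest near: 2
11 duplicate windows → 18 − 11 = 7 distinct.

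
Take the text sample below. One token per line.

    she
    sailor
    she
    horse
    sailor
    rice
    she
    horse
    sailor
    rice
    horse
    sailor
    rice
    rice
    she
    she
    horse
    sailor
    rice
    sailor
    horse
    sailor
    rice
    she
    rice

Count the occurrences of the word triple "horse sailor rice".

Scanning the 23 overlapping trigram windows for "horse sailor rice":
  position 4–6: horse sailor rice
  position 8–10: horse sailor rice
  position 11–13: horse sailor rice
  position 17–19: horse sailor rice
  position 21–23: horse sailor rice

5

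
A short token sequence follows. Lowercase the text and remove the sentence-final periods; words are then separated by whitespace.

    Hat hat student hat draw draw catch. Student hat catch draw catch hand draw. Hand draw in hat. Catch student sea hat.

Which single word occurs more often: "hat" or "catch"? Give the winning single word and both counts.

"hat" (6 vs 4)

"hat": 6 occurrences
"catch": 4 occurrences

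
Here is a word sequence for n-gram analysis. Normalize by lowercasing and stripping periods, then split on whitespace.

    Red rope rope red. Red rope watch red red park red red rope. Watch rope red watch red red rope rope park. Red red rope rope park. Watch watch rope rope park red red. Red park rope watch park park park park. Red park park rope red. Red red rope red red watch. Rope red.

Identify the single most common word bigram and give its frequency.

"red red", 10 times

Bigram frequencies (highest first):
  red red: 10
  red rope: 6
  rope red: 5
  rope rope: 4
  park red: 4
  park park: 4
  … (10 more, each ≤ 3)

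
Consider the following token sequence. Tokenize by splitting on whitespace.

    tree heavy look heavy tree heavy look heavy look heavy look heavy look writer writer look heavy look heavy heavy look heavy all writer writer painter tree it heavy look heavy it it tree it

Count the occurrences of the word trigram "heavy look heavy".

Scanning the 33 overlapping trigram windows for "heavy look heavy":
  position 2–4: heavy look heavy
  position 6–8: heavy look heavy
  position 8–10: heavy look heavy
  position 10–12: heavy look heavy
  position 17–19: heavy look heavy
  position 20–22: heavy look heavy
  position 29–31: heavy look heavy

7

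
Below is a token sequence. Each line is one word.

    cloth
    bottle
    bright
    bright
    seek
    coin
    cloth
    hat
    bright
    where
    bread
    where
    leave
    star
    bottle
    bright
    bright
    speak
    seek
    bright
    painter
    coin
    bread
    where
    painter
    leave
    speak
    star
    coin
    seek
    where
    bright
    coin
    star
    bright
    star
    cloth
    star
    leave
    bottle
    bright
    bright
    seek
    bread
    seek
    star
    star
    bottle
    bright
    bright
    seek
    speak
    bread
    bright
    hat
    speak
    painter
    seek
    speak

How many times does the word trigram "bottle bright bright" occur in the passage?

Scanning the 57 overlapping trigram windows for "bottle bright bright":
  position 2–4: bottle bright bright
  position 15–17: bottle bright bright
  position 40–42: bottle bright bright
  position 48–50: bottle bright bright

4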